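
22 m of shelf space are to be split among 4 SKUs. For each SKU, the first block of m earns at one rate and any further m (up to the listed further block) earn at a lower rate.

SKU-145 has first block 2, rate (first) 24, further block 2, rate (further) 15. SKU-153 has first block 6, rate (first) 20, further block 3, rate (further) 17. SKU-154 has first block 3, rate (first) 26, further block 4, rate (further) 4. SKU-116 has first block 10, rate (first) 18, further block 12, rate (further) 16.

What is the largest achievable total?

Rank every tier by rate: SKU-154/T1 26 > SKU-145/T1 24 > SKU-153/T1 20 > SKU-116/T1 18 > SKU-153/T2 17 > SKU-116/T2 16 > SKU-145/T2 15 > SKU-154/T2 4.
SKU-154/T1 (26): +3 — 19 left.
Fill SKU-145 T1 block (2 at 24) — 17 left.
Fill SKU-153 T1 block (6 at 20) — 11 left.
SKU-116 T1 at 18: fill all 10 — 1 left.
SKU-153 T2 at 17: only 1 left, fill 1.
Total = 26×3 + 24×2 + 20×6 + 18×10 + 17×1 = 443.

443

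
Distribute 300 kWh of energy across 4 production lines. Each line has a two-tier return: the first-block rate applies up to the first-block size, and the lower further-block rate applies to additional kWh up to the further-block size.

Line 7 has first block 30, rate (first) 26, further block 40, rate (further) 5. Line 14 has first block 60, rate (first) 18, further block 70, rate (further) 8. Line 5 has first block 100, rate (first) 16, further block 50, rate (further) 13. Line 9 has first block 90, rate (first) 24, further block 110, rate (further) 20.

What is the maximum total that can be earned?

6380

Order all 8 blocks by rate: Line 7/T1 26 > Line 9/T1 24 > Line 9/T2 20 > Line 14/T1 18 > Line 5/T1 16 > Line 5/T2 13 > Line 14/T2 8 > Line 7/T2 5.
Fill Line 7 T1 block (30 at 26) — 270 left.
Line 9/T1 (24): +90 — 180 left.
Line 9/T2 (20): +110 — 70 left.
Line 14/T1 (18): +60 — 10 left.
Line 5 T1 at 16: only 10 left, fill 10.
Total = 26×30 + 24×90 + 20×110 + 18×60 + 16×10 = 6380.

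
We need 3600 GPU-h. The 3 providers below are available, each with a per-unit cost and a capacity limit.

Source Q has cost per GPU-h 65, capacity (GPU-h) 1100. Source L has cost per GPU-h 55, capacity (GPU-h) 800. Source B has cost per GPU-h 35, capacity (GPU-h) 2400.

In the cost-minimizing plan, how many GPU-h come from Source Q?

Use providers in increasing cost order.
Source B (35): use full 2400 → 1200 GPU-h to go.
Source L at 55: take all 800 GPU-h → 400 still needed.
Take 400 from Source Q at 65 to finish.

400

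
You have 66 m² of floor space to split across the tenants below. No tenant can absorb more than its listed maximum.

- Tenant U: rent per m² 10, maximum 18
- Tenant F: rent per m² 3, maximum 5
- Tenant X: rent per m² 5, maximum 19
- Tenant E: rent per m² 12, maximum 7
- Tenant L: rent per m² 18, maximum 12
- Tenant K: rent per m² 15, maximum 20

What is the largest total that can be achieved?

825

Order the tenants by rent per m²: Tenant L 18 > Tenant K 15 > Tenant E 12 > Tenant U 10 > Tenant X 5 > Tenant F 3.
Tenant L: +12 to 12 (cap) → 54 left.
Tenant K: +20 to 20 (cap) → 34 left.
Tenant E: +7 to 7 (cap) → 27 left.
Give Tenant U 18 to hit its cap of 18 → 9 left.
Tenant X has room for 19 but only 9 remain, so it gets 9.
Total = 10×18 + 5×9 + 12×7 + 18×12 + 15×20 = 825.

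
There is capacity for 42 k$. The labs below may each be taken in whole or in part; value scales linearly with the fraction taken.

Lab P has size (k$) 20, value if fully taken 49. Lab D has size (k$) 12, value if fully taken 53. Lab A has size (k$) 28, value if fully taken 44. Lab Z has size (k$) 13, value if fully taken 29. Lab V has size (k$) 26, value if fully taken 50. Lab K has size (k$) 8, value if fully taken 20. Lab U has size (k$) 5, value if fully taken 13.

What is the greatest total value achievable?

127.65

Best value per unit of size first: Lab D 53/12≈4.42, Lab U 13/5≈2.6, Lab K 20/8≈2.5, Lab P 49/20≈2.45, Lab Z 29/13≈2.23, Lab V 50/26≈1.92, Lab A 44/28≈1.57.
Lab D: take in full, 12 k$ for value 53 → 30 left.
All 5 k$ of Lab U fit (value 13) → 25 remain.
Lab K: take in full, 8 k$ for value 20 → 17 left.
Only 17 k$ remain; take 17/20 of Lab P for value 49×17/20 = 41.65.
Total value = 127.65.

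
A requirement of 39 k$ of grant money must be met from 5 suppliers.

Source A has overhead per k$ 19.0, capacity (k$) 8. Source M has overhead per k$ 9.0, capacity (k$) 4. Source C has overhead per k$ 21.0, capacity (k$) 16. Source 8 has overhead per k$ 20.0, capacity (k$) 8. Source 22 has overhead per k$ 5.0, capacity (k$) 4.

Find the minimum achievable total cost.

683

Fill from the cheapest supplier first.
Source 22 (5.0): use full 4 — 35 k$ to go.
Take 4 from Source M at 9.0 — need 31 more.
Source A (19.0): use full 8 — 23 k$ to go.
Take 8 from Source 8 at 20.0 — need 15 more.
Source C (21.0): take the remaining 15 — done.
Cost = 4×5.0 + 4×9.0 + 8×19.0 + 8×20.0 + 15×21.0 = 683.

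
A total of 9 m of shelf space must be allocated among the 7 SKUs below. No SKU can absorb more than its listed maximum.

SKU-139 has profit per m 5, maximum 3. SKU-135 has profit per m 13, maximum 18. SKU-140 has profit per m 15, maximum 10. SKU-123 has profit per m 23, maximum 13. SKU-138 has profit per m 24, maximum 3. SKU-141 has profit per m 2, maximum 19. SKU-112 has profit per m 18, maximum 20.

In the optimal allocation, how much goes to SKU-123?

Order the SKUs by profit per m: SKU-138 24 > SKU-123 23 > SKU-112 18 > SKU-140 15 > SKU-135 13 > SKU-139 5 > SKU-141 2.
Give SKU-138 3 to hit its cap of 3 — 6 left.
Only 6 left; SKU-123 takes them to reach 6.

6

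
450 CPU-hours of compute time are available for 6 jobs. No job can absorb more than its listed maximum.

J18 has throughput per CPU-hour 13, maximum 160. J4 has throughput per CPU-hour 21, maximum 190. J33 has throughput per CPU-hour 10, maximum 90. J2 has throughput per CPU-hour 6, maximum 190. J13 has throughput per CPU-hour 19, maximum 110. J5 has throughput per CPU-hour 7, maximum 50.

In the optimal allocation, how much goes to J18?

150

Rank by throughput per CPU-hour: J4 21 > J13 19 > J18 13 > J33 10 > J5 7 > J2 6.
J4: +190 to 190 (cap) → 260 left.
Give J13 110 to hit its cap of 110 → 150 left.
Only 150 left; J18 takes them to reach 150.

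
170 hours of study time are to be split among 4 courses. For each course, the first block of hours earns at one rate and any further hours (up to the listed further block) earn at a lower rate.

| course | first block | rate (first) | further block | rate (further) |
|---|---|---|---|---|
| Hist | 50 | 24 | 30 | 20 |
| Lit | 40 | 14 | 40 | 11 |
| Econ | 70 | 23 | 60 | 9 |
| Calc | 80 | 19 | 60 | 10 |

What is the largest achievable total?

Order all 8 blocks by rate: Hist/T1 24 > Econ/T1 23 > Hist/T2 20 > Calc/T1 19 > Lit/T1 14 > Lit/T2 11 > Calc/T2 10 > Econ/T2 9.
Hist T1 at 24: fill all 50 ; 120 left.
Econ T1 at 23: fill all 70 ; 50 left.
Hist T2 at 20: fill all 30 ; 20 left.
Calc T1 at 19: only 20 left, fill 20.
Total = 24×50 + 23×70 + 20×30 + 19×20 = 3790.

3790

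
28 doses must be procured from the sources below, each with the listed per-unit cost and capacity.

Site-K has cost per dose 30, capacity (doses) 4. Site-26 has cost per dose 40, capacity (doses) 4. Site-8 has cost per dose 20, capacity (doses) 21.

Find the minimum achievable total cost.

660

Fill from the cheapest source first.
Site-8 (20): use full 21 — 7 doses to go.
Site-K at 30: take all 4 doses — 3 still needed.
Site-26 (40): take the remaining 3 — done.
Cost = 21×20 + 4×30 + 3×40 = 660.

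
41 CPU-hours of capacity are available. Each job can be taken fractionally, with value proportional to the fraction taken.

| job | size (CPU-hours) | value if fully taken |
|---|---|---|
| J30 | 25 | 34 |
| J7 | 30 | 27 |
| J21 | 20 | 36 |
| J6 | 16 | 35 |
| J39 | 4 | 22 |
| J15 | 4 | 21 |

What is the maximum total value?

108.6

Sort by value density: J39 22/4≈5.5, J15 21/4≈5.25, J6 35/16≈2.19, J21 36/20≈1.8, J30 34/25≈1.36, J7 27/30≈0.9.
J39: take in full, 4 CPU-hours for value 22 — 37 left.
All 4 CPU-hours of J15 fit (value 21) — 33 remain.
Take all of J6 (16 CPU-hours, value 35) — 17 CPU-hours left.
Only 17 CPU-hours remain; take 17/20 of J21 for value 36×17/20 = 30.6.
Total value = 108.6.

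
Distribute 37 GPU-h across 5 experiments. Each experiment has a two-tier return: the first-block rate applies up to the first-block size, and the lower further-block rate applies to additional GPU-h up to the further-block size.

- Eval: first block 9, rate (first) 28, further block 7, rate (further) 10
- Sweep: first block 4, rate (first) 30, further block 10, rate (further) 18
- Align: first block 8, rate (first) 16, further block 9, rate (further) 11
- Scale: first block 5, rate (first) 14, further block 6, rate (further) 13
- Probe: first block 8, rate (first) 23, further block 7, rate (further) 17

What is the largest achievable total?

Rank every tier by rate: Sweep/first 30 > Eval/first 28 > Probe/first 23 > Sweep/second 18 > Probe/second 17 > Align/first 16 > Scale/first 14 > Scale/second 13 > Align/second 11 > Eval/second 10.
Fill Sweep first block (4 at 30) — 33 left.
Fill Eval first block (9 at 28) — 24 left.
Fill Probe first block (8 at 23) — 16 left.
Sweep/second (18): +10 — 6 left.
6 remain; put them into Probe second at 17.
Total = 30×4 + 28×9 + 23×8 + 18×10 + 17×6 = 838.

838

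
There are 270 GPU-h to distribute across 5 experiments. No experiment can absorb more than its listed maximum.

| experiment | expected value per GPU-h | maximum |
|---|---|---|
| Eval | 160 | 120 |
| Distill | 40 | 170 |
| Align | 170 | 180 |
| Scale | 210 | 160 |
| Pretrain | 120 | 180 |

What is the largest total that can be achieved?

Order the experiments by expected value per GPU-h: Scale 210 > Align 170 > Eval 160 > Pretrain 120 > Distill 40.
Scale: +160 to 160 (cap) ; 110 left.
Only 110 left; Align takes them to reach 110.
Total = 170×110 + 210×160 = 52300.

52300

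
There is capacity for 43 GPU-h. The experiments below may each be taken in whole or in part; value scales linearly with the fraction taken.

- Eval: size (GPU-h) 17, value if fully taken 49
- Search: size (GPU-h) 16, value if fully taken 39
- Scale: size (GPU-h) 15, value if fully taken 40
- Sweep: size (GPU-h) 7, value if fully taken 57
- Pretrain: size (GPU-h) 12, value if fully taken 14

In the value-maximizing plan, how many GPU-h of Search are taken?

Best value per unit of size first: Sweep 57/7≈8.14, Eval 49/17≈2.88, Scale 40/15≈2.67, Search 39/16≈2.44, Pretrain 14/12≈1.17.
All 7 GPU-h of Sweep fit (value 57) — 36 remain.
All 17 GPU-h of Eval fit (value 49) — 19 remain.
Take all of Scale (15 GPU-h, value 40) — 4 GPU-h left.
Fill the last 4 GPU-h with part of Search: 4/16 of it earns 9.75.

4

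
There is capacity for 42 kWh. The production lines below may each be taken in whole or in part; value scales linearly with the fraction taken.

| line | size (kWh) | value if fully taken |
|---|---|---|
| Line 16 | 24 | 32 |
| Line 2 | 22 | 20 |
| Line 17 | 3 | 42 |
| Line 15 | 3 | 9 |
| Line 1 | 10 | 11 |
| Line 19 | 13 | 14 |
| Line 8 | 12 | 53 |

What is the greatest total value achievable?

Best value per unit of size first: Line 17 42/3≈14, Line 8 53/12≈4.42, Line 15 9/3≈3, Line 16 32/24≈1.33, Line 1 11/10≈1.1, Line 19 14/13≈1.08, Line 2 20/22≈0.909.
Take all of Line 17 (3 kWh, value 42) ; 39 kWh left.
Take all of Line 8 (12 kWh, value 53) ; 27 kWh left.
Take all of Line 15 (3 kWh, value 9) ; 24 kWh left.
Take all of Line 16 (24 kWh, value 32) ; 0 kWh left.
Total value = 136.

136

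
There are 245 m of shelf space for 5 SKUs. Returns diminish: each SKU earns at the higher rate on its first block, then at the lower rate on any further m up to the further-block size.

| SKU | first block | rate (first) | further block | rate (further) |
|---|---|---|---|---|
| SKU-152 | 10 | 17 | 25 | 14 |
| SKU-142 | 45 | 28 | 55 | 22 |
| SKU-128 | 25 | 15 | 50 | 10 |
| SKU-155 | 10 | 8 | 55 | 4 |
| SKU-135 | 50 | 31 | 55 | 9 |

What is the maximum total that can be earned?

Treat each block as its own option and order by rate: SKU-135/T1 31 > SKU-142/T1 28 > SKU-142/T2 22 > SKU-152/T1 17 > SKU-128/T1 15 > SKU-152/T2 14 > SKU-128/T2 10 > SKU-135/T2 9 > SKU-155/T1 8 > SKU-155/T2 4.
SKU-135/T1 (31): +50 — 195 left.
SKU-142/T1 (28): +45 — 150 left.
Fill SKU-142 T2 block (55 at 22) — 95 left.
Fill SKU-152 T1 block (10 at 17) — 85 left.
Fill SKU-128 T1 block (25 at 15) — 60 left.
SKU-152/T2 (14): +25 — 35 left.
SKU-128/T2: +35 of 50 at 10; pool empty.
Total = 31×50 + 28×45 + 22×55 + 17×10 + 15×25 + 14×25 + 10×35 = 5265.

5265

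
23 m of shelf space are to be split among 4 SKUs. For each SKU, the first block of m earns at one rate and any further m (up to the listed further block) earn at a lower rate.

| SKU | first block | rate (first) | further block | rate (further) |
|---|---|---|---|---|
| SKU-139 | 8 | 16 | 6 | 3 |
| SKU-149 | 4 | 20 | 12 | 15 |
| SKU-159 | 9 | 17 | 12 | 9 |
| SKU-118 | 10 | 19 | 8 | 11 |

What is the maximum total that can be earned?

423

Treat each block as its own option and order by rate: SKU-149/first 20 > SKU-118/first 19 > SKU-159/first 17 > SKU-139/first 16 > SKU-149/second 15 > SKU-118/second 11 > SKU-159/second 9 > SKU-139/second 3.
Fill SKU-149 first block (4 at 20) — 19 left.
SKU-118 first at 19: fill all 10 — 9 left.
Fill SKU-159 first block (9 at 17) — 0 left.
Total = 20×4 + 19×10 + 17×9 = 423.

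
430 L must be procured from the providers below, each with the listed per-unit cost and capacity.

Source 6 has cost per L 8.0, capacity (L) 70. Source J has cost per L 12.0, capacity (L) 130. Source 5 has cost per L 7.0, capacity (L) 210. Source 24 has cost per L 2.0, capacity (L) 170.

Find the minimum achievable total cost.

Use providers in increasing cost order.
Source 24 at 2.0: take all 170 L — 260 still needed.
Source 5 at 7.0: take all 210 L — 50 still needed.
Source 6 at 8.0: take 50 of its 70 — requirement met.
Source J: unused.
Cost = 170×2.0 + 210×7.0 + 50×8.0 = 2210.

2210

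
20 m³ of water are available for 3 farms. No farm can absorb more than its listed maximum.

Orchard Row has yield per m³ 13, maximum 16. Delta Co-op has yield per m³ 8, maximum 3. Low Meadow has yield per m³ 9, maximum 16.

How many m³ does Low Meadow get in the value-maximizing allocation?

4

Highest yield per m³ first: Orchard Row 13 > Low Meadow 9 > Delta Co-op 8.
Give Orchard Row 16 to hit its cap of 16 → 4 left.
Only 4 left; Low Meadow takes them to reach 4.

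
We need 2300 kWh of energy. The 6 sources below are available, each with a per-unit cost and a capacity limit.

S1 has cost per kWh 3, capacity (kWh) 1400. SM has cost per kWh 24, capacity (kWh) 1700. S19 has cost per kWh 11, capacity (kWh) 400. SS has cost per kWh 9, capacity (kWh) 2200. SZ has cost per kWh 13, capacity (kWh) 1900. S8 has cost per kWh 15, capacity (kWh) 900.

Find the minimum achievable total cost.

12300

Use sources in increasing cost order.
Take 1400 from S1 at 3 → need 900 more.
Take 900 from SS at 9 to finish.
S19, SZ, S8, SM: unused.
Cost = 1400×3 + 900×9 = 12300.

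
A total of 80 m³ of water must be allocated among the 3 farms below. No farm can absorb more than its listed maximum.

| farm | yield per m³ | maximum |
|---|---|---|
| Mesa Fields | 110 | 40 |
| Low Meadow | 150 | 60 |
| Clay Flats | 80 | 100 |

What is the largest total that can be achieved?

11200

Highest yield per m³ first: Low Meadow 150 > Mesa Fields 110 > Clay Flats 80.
Low Meadow: +60 to 60 (cap) ; 20 left.
Only 20 left; Mesa Fields takes them to reach 20.
Total = 110×20 + 150×60 = 11200.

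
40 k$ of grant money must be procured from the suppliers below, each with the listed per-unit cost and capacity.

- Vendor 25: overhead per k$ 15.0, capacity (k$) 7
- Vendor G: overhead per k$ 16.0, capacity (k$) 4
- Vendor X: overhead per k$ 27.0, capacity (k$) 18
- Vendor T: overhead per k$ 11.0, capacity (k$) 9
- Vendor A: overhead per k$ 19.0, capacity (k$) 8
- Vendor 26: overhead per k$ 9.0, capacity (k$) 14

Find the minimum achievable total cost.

508

Cheapest first:
Vendor 26 (9.0): use full 14 ; 26 k$ to go.
Take 9 from Vendor T at 11.0 ; need 17 more.
Take 7 from Vendor 25 at 15.0 ; need 10 more.
Take 4 from Vendor G at 16.0 ; need 6 more.
Vendor A (19.0): take the remaining 6 ; done.
Vendor X: unused.
Cost = 14×9.0 + 9×11.0 + 7×15.0 + 4×16.0 + 6×19.0 = 508.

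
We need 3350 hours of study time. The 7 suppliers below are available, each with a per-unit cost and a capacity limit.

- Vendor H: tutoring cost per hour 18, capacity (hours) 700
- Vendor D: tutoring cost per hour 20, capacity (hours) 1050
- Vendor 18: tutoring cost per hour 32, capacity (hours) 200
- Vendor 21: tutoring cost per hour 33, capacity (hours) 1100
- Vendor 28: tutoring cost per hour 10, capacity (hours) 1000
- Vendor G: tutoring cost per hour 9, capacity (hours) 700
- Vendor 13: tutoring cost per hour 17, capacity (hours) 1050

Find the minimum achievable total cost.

44950

Cheapest first:
Vendor G (9): use full 700 → 2650 hours to go.
Take 1000 from Vendor 28 at 10 → need 1650 more.
Vendor 13 at 17: take all 1050 hours → 600 still needed.
Vendor H at 18: take 600 of its 700 → requirement met.
Vendor D, Vendor 18, Vendor 21: unused.
Cost = 700×9 + 1000×10 + 1050×17 + 600×18 = 44950.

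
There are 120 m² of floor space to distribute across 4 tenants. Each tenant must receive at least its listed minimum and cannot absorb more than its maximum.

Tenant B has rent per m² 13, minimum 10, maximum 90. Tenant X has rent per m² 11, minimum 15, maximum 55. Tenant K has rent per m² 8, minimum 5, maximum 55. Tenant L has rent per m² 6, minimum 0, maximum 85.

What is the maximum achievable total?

1485

Meeting every minimum uses 10+15+5+0 = 30 m², leaving 90.
Highest rent per m² first: Tenant B 13 > Tenant X 11 > Tenant K 8 > Tenant L 6.
Give Tenant B 80 more to hit its cap of 90 — 10 left.
Tenant X: +10 (room for 40) → 25. Pool exhausted.
Total = 13×90 + 11×25 + 8×5 = 1485.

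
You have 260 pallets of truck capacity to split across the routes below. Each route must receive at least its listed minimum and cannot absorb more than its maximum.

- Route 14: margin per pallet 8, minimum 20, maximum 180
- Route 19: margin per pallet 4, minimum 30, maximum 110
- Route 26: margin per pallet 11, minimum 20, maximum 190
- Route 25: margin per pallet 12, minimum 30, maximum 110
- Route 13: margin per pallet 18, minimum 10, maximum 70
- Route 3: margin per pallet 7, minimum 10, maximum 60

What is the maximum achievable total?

3150

Meeting every minimum uses 20+30+20+30+10+10 = 120 pallets, leaving 140.
Highest margin per pallet first: Route 13 18 > Route 25 12 > Route 26 11 > Route 14 8 > Route 3 7 > Route 19 4.
Give Route 13 60 more to hit its cap of 70 → 80 left.
Route 25: +80 to 110 (cap) → 0 left.
Total = 8×20 + 4×30 + 11×20 + 12×110 + 18×70 + 7×10 = 3150.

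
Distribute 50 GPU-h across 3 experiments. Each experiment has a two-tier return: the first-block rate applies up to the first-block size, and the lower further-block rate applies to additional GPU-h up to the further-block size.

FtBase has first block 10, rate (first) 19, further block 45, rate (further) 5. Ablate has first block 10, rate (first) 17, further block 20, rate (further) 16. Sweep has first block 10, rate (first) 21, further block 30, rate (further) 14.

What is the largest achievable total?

890

Order all 6 blocks by rate: Sweep/first 21 > FtBase/first 19 > Ablate/first 17 > Ablate/second 16 > Sweep/second 14 > FtBase/second 5.
Fill Sweep first block (10 at 21) — 40 left.
FtBase/first (19): +10 — 30 left.
Fill Ablate first block (10 at 17) — 20 left.
Ablate/second (16): +20 — 0 left.
Total = 21×10 + 19×10 + 17×10 + 16×20 = 890.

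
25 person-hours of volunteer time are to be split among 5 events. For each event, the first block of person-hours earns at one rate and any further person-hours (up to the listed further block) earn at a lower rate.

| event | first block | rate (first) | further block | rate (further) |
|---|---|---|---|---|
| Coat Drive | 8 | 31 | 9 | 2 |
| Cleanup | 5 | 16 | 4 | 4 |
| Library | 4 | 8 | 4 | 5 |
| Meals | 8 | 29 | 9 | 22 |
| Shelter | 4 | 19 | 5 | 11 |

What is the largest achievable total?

Treat each block as its own option and order by rate: Coat Drive/T1 31 > Meals/T1 29 > Meals/T2 22 > Shelter/T1 19 > Cleanup/T1 16 > Shelter/T2 11 > Library/T1 8 > Library/T2 5 > Cleanup/T2 4 > Coat Drive/T2 2.
Coat Drive/T1 (31): +8 → 17 left.
Meals T1 at 29: fill all 8 → 9 left.
Meals/T2 (22): +9 → 0 left.
Total = 31×8 + 29×8 + 22×9 = 678.

678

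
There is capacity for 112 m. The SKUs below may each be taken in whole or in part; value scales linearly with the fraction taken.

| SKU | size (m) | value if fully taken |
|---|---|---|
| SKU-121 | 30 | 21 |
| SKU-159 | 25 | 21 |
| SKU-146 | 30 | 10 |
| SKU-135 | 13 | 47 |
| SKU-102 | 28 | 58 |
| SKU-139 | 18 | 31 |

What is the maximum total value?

Sort by value density: SKU-135 47/13≈3.62, SKU-102 58/28≈2.07, SKU-139 31/18≈1.72, SKU-159 21/25≈0.84, SKU-121 21/30≈0.7, SKU-146 10/30≈0.333.
All 13 m of SKU-135 fit (value 47) → 99 remain.
Take all of SKU-102 (28 m, value 58) → 71 m left.
SKU-139: take in full, 18 m for value 31 → 53 left.
All 25 m of SKU-159 fit (value 21) → 28 remain.
28 m left: a 28/30 share of SKU-121 gives 21×28/30 = 19.6.
Total value = 176.6.

176.6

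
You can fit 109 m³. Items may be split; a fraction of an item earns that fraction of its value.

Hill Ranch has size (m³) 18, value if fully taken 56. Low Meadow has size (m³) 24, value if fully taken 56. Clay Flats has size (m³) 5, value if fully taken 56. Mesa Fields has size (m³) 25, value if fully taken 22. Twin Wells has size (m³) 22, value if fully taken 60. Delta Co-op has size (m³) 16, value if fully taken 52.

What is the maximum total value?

Best value per unit of size first: Clay Flats 56/5≈11.2, Delta Co-op 52/16≈3.25, Hill Ranch 56/18≈3.11, Twin Wells 60/22≈2.73, Low Meadow 56/24≈2.33, Mesa Fields 22/25≈0.88.
All 5 m³ of Clay Flats fit (value 56) — 104 remain.
Take all of Delta Co-op (16 m³, value 52) — 88 m³ left.
All 18 m³ of Hill Ranch fit (value 56) — 70 remain.
All 22 m³ of Twin Wells fit (value 60) — 48 remain.
Low Meadow: take in full, 24 m³ for value 56 — 24 left.
Fill the last 24 m³ with part of Mesa Fields: 24/25 of it earns 21.12.
Total value = 301.12.

301.12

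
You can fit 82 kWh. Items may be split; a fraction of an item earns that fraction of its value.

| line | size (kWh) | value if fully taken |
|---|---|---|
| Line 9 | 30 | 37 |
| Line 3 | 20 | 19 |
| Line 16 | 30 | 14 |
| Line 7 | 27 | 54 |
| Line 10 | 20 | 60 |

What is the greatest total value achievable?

Rank by value-to-size ratio: Line 10 60/20≈3, Line 7 54/27≈2, Line 9 37/30≈1.23, Line 3 19/20≈0.95, Line 16 14/30≈0.467.
All 20 kWh of Line 10 fit (value 60) — 62 remain.
All 27 kWh of Line 7 fit (value 54) — 35 remain.
All 30 kWh of Line 9 fit (value 37) — 5 remain.
Fill the last 5 kWh with part of Line 3: 5/20 of it earns 4.75.
Total value = 155.75.

155.75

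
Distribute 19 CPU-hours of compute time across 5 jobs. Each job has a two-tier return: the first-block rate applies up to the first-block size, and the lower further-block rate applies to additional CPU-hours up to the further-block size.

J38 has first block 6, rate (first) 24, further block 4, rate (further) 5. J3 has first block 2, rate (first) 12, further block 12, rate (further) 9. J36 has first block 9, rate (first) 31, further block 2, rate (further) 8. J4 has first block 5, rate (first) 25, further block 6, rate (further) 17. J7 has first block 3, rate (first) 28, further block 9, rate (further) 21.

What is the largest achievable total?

Treat each block as its own option and order by rate: J36/T1 31 > J7/T1 28 > J4/T1 25 > J38/T1 24 > J7/T2 21 > J4/T2 17 > J3/T1 12 > J3/T2 9 > J36/T2 8 > J38/T2 5.
Fill J36 T1 block (9 at 31) → 10 left.
J7/T1 (28): +3 → 7 left.
J4/T1 (25): +5 → 2 left.
J38/T1: +2 of 6 at 24; pool empty.
Total = 31×9 + 28×3 + 25×5 + 24×2 = 536.

536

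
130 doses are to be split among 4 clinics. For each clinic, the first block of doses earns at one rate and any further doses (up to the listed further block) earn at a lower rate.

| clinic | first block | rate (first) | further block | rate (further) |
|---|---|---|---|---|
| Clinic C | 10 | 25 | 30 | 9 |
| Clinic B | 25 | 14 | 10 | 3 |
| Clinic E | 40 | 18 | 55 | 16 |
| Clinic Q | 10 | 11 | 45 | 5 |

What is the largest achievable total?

Rank every tier by rate: Clinic C/tier1 25 > Clinic E/tier1 18 > Clinic E/tier2 16 > Clinic B/tier1 14 > Clinic Q/tier1 11 > Clinic C/tier2 9 > Clinic Q/tier2 5 > Clinic B/tier2 3.
Fill Clinic C tier1 block (10 at 25) ; 120 left.
Fill Clinic E tier1 block (40 at 18) ; 80 left.
Fill Clinic E tier2 block (55 at 16) ; 25 left.
Fill Clinic B tier1 block (25 at 14) ; 0 left.
Total = 25×10 + 18×40 + 16×55 + 14×25 = 2200.

2200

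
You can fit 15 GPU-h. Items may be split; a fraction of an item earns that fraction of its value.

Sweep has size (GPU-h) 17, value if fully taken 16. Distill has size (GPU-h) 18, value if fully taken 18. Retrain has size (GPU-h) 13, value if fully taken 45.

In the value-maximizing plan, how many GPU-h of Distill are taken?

2

Best value per unit of size first: Retrain 45/13≈3.46, Distill 18/18≈1, Sweep 16/17≈0.941.
Retrain: take in full, 13 GPU-h for value 45 ; 2 left.
Only 2 GPU-h remain; take 2/18 of Distill for value 18×2/18 = 2.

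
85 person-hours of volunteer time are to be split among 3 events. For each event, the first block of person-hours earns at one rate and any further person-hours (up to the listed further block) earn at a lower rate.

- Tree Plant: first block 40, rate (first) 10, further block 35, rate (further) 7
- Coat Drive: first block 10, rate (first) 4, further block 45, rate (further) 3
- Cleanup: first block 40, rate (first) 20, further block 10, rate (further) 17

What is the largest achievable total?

Order all 6 blocks by rate: Cleanup/T1 20 > Cleanup/T2 17 > Tree Plant/T1 10 > Tree Plant/T2 7 > Coat Drive/T1 4 > Coat Drive/T2 3.
Cleanup T1 at 20: fill all 40 ; 45 left.
Cleanup T2 at 17: fill all 10 ; 35 left.
Tree Plant T1 at 10: only 35 left, fill 35.
Total = 20×40 + 17×10 + 10×35 = 1320.

1320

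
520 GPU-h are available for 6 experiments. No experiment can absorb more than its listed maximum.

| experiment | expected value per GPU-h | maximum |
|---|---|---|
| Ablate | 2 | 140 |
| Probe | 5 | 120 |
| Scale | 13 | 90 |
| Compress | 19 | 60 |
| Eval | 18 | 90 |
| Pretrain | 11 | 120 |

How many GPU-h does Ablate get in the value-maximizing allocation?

Rank by expected value per GPU-h: Compress 19 > Eval 18 > Scale 13 > Pretrain 11 > Probe 5 > Ablate 2.
Compress takes 60 to reach its cap of 60 — 460 left.
Eval takes 90 to reach its cap of 90 — 370 left.
Give Scale 90 to hit its cap of 90 — 280 left.
Pretrain: +120 to 120 (cap) — 160 left.
Probe takes 120 to reach its cap of 120 — 40 left.
Ablate: +40 (room for 140) → 40. Pool exhausted.

40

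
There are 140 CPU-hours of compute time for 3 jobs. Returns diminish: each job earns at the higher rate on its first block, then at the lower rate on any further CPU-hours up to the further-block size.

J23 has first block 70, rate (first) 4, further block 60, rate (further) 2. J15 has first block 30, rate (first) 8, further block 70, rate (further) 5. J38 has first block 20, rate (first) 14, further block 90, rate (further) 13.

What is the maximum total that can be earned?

Order all 6 blocks by rate: J38/tier1 14 > J38/tier2 13 > J15/tier1 8 > J15/tier2 5 > J23/tier1 4 > J23/tier2 2.
J38 tier1 at 14: fill all 20 ; 120 left.
J38/tier2 (13): +90 ; 30 left.
J15/tier1 (8): +30 ; 0 left.
Total = 14×20 + 13×90 + 8×30 = 1690.

1690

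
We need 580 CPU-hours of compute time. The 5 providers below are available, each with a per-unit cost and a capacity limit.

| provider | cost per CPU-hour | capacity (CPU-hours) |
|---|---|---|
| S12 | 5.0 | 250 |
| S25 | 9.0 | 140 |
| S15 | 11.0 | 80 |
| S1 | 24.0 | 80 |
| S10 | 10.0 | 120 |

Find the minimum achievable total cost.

4480

Use providers in increasing cost order.
S12 at 5.0: take all 250 CPU-hours → 330 still needed.
Take 140 from S25 at 9.0 → need 190 more.
S10 (10.0): use full 120 → 70 CPU-hours to go.
S15 at 11.0: take 70 of its 80 → requirement met.
S1: unused.
Cost = 250×5.0 + 140×9.0 + 120×10.0 + 70×11.0 = 4480.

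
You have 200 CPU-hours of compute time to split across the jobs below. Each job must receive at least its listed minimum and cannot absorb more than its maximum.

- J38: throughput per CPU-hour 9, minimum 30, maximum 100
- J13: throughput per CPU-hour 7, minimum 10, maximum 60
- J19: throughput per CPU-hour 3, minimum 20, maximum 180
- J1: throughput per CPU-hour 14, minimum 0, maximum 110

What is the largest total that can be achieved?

2210

Meeting every minimum uses 30+10+20+0 = 60 CPU-hours, leaving 140.
Order the jobs by throughput per CPU-hour: J1 14 > J38 9 > J13 7 > J19 3.
Give J1 110 more to hit its cap of 110 ; 30 left.
J38 has room for 70 more but only 30 remain, so it gets 60.
Total = 9×60 + 7×10 + 3×20 + 14×110 = 2210.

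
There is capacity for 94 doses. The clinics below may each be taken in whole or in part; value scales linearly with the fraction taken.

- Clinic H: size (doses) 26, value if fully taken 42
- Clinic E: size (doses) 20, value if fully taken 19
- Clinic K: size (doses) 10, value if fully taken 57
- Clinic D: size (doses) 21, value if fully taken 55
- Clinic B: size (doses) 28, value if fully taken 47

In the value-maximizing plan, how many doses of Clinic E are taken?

Best value per unit of size first: Clinic K 57/10≈5.7, Clinic D 55/21≈2.62, Clinic B 47/28≈1.68, Clinic H 42/26≈1.62, Clinic E 19/20≈0.95.
All 10 doses of Clinic K fit (value 57) ; 84 remain.
Take all of Clinic D (21 doses, value 55) ; 63 doses left.
All 28 doses of Clinic B fit (value 47) ; 35 remain.
Take all of Clinic H (26 doses, value 42) ; 9 doses left.
Fill the last 9 doses with part of Clinic E: 9/20 of it earns 8.55.

9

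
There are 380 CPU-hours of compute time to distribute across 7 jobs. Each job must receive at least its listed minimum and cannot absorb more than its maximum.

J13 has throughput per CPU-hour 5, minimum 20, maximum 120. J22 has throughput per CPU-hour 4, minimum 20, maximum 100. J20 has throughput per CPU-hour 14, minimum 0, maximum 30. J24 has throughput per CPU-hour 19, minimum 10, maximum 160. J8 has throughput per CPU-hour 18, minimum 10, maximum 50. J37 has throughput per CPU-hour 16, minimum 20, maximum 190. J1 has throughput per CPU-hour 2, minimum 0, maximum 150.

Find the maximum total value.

Meeting every minimum uses 20+20+0+10+10+20+0 = 80 CPU-hours, leaving 300.
Rank by throughput per CPU-hour: J24 19 > J8 18 > J37 16 > J20 14 > J13 5 > J22 4 > J1 2.
Give J24 150 more to hit its cap of 160 → 150 left.
J8: +40 to 50 (cap) → 110 left.
Only 110 left; J37 takes them to reach 130.
Total = 5×20 + 4×20 + 19×160 + 18×50 + 16×130 = 6200.

6200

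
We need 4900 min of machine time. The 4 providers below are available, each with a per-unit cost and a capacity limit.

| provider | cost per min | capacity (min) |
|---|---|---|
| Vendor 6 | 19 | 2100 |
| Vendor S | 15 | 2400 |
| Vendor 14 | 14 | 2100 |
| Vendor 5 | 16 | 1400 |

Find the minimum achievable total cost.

71800

Use providers in increasing cost order.
Vendor 14 at 14: take all 2100 min — 2800 still needed.
Vendor S at 15: take all 2400 min — 400 still needed.
Take 400 from Vendor 5 at 16 to finish.
Vendor 6: unused.
Cost = 2100×14 + 2400×15 + 400×16 = 71800.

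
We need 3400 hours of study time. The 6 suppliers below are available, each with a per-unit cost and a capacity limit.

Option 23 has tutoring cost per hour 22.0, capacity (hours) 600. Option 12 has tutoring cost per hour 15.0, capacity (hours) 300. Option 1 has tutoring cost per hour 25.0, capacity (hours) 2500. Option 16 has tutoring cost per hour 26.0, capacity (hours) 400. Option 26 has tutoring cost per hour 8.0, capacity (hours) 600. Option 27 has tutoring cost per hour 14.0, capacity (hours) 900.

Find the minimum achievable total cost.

Fill from the cheapest supplier first.
Option 26 (8.0): use full 600 ; 2800 hours to go.
Take 900 from Option 27 at 14.0 ; need 1900 more.
Option 12 at 15.0: take all 300 hours ; 1600 still needed.
Option 23 at 22.0: take all 600 hours ; 1000 still needed.
Option 1 at 25.0: take 1000 of its 2500 ; requirement met.
Option 16: unused.
Cost = 600×8.0 + 900×14.0 + 300×15.0 + 600×22.0 + 1000×25.0 = 60100.

60100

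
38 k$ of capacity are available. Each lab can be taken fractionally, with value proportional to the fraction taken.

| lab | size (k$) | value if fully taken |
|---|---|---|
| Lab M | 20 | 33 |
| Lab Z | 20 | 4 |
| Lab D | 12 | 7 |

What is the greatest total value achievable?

41.2

Rank by value-to-size ratio: Lab M 33/20≈1.65, Lab D 7/12≈0.583, Lab Z 4/20≈0.2.
Take all of Lab M (20 k$, value 33) — 18 k$ left.
Lab D: take in full, 12 k$ for value 7 — 6 left.
Only 6 k$ remain; take 6/20 of Lab Z for value 4×6/20 = 1.2.
Total value = 41.2.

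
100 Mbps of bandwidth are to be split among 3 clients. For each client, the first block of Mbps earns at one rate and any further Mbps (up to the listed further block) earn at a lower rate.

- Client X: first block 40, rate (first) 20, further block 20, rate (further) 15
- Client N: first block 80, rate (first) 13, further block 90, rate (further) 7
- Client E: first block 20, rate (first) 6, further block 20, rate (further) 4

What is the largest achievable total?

Order all 6 blocks by rate: Client X/T1 20 > Client X/T2 15 > Client N/T1 13 > Client N/T2 7 > Client E/T1 6 > Client E/T2 4.
Client X T1 at 20: fill all 40 ; 60 left.
Fill Client X T2 block (20 at 15) ; 40 left.
Client N T1 at 13: only 40 left, fill 40.
Total = 20×40 + 15×20 + 13×40 = 1620.

1620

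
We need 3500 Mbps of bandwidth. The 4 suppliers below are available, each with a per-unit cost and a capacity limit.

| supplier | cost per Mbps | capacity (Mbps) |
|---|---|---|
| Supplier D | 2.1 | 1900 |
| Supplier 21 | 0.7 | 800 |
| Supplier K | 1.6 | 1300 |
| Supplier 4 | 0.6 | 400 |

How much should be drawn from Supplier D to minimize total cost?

1000

Fill from the cheapest supplier first.
Supplier 4 (0.6): use full 400 → 3100 Mbps to go.
Supplier 21 (0.7): use full 800 → 2300 Mbps to go.
Supplier K at 1.6: take all 1300 Mbps → 1000 still needed.
Supplier D (2.1): take the remaining 1000 → done.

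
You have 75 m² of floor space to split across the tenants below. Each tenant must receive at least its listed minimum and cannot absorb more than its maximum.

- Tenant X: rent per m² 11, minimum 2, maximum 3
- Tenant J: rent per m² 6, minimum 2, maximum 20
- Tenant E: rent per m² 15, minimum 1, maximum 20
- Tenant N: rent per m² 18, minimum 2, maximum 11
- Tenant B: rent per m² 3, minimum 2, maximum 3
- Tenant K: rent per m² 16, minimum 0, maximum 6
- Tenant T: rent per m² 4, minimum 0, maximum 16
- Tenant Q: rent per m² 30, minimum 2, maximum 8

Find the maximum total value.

1013

Meeting every minimum uses 2+2+1+2+2+0+0+2 = 11 m², leaving 64.
Highest rent per m² first: Tenant Q 30 > Tenant N 18 > Tenant K 16 > Tenant E 15 > Tenant X 11 > Tenant J 6 > Tenant T 4 > Tenant B 3.
Tenant Q: +6 to 8 (cap) → 58 left.
Give Tenant N 9 more to hit its cap of 11 → 49 left.
Give Tenant K 6 more to hit its cap of 6 → 43 left.
Give Tenant E 19 more to hit its cap of 20 → 24 left.
Tenant X takes 1 more to reach its cap of 3 → 23 left.
Tenant J takes 18 more to reach its cap of 20 → 5 left.
Tenant T has room for 16 more but only 5 remain, so it gets 5.
Total = 11×3 + 6×20 + 15×20 + 18×11 + 3×2 + 16×6 + 4×5 + 30×8 = 1013.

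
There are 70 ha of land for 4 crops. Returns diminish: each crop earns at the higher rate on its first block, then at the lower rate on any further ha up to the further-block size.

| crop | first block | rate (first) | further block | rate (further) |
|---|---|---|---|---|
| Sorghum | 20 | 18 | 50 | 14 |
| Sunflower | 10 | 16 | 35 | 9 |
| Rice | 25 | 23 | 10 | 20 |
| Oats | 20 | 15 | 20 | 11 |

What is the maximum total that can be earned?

Order all 8 blocks by rate: Rice/tier1 23 > Rice/tier2 20 > Sorghum/tier1 18 > Sunflower/tier1 16 > Oats/tier1 15 > Sorghum/tier2 14 > Oats/tier2 11 > Sunflower/tier2 9.
Fill Rice tier1 block (25 at 23) — 45 left.
Rice tier2 at 20: fill all 10 — 35 left.
Sorghum tier1 at 18: fill all 20 — 15 left.
Sunflower/tier1 (16): +10 — 5 left.
Oats/tier1: +5 of 20 at 15; pool empty.
Total = 23×25 + 20×10 + 18×20 + 16×10 + 15×5 = 1370.

1370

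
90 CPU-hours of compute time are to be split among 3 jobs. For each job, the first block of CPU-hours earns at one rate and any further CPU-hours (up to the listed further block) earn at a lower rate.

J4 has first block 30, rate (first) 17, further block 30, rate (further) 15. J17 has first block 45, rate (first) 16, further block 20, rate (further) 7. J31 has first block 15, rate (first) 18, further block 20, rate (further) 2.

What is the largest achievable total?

Order all 6 blocks by rate: J31/tier1 18 > J4/tier1 17 > J17/tier1 16 > J4/tier2 15 > J17/tier2 7 > J31/tier2 2.
J31/tier1 (18): +15 — 75 left.
J4/tier1 (17): +30 — 45 left.
J17 tier1 at 16: fill all 45 — 0 left.
Total = 18×15 + 17×30 + 16×45 = 1500.

1500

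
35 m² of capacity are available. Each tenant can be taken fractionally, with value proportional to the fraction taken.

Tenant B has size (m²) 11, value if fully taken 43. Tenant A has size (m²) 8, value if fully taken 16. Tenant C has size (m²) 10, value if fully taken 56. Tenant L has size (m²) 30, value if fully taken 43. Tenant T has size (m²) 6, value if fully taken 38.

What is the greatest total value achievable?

Sort by value density: Tenant T 38/6≈6.33, Tenant C 56/10≈5.6, Tenant B 43/11≈3.91, Tenant A 16/8≈2, Tenant L 43/30≈1.43.
All 6 m² of Tenant T fit (value 38) — 29 remain.
Take all of Tenant C (10 m², value 56) — 19 m² left.
Take all of Tenant B (11 m², value 43) — 8 m² left.
Take all of Tenant A (8 m², value 16) — 0 m² left.
Total value = 153.

153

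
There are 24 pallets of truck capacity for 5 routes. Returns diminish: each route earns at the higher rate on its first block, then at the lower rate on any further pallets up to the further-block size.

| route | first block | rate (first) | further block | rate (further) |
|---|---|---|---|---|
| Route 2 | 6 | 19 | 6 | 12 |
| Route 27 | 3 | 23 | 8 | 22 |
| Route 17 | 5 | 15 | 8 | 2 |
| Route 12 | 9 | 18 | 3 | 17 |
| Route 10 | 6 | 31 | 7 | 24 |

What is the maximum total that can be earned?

Treat each block as its own option and order by rate: Route 10/first 31 > Route 10/second 24 > Route 27/first 23 > Route 27/second 22 > Route 2/first 19 > Route 12/first 18 > Route 12/second 17 > Route 17/first 15 > Route 2/second 12 > Route 17/second 2.
Route 10 first at 31: fill all 6 → 18 left.
Route 10 second at 24: fill all 7 → 11 left.
Route 27 first at 23: fill all 3 → 8 left.
Route 27 second at 22: fill all 8 → 0 left.
Total = 31×6 + 24×7 + 23×3 + 22×8 = 599.

599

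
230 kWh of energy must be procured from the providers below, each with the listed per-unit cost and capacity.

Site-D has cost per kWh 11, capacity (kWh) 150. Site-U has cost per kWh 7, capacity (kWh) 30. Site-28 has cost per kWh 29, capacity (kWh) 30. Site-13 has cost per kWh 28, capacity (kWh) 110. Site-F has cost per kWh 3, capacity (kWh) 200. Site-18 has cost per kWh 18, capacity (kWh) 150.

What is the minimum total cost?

810

Cheapest first:
Site-F (3): use full 200 → 30 kWh to go.
Site-U (7): use full 30 → 0 kWh to go.
Site-D, Site-18, Site-13, Site-28: unused.
Cost = 200×3 + 30×7 = 810.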